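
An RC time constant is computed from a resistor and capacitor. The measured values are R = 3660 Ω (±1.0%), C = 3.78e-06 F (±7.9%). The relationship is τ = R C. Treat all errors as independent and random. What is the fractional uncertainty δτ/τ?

0.0796

Since τ is a product/quotient, work with relative uncertainties:
  (1·δR/R)² = (1×0.0100)² = 0.000100;  (1·δC/C)² = (1×0.0790)² = 0.00624
δτ/τ = √(0.00634) = 0.0796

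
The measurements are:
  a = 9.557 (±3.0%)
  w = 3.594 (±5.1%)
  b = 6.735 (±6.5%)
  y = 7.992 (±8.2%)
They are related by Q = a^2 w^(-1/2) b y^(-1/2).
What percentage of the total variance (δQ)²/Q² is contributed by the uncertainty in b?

41.6%

(δQ/Q)² = (2·δa/a)² + (−½·δw/w)² + (1·δb/b)² + (−½·δy/y)²
  a term: (2×0.0300)² = 0.00360
  w term: (-0.5×0.0510)² = 0.000650
  b term: (1×0.0650)² = 0.00423
  y term: (-0.5×0.0820)² = 0.00168
Total = 0.0102. Share from b = 0.00423/0.0102 = 0.416.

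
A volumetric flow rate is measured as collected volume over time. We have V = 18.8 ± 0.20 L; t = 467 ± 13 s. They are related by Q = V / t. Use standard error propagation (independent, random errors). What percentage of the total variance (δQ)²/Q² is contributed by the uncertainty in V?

12.7%

(δQ/Q)² = (1·δV/V)² + (-1·δt/t)²
  V term: (1×0.0106)² = 0.000113
  t term: (-1×0.0278)² = 0.000775
Total = 0.000888. Share from V = 0.000113/0.000888 = 0.127.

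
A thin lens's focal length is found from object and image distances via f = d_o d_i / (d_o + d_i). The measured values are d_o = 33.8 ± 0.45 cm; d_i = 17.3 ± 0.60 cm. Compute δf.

0.268 cm

∂f/∂d_o = (d_i/(d_o+d_i))² = 0.115;  ∂f/∂d_i = (d_o/(d_o+d_i))² = 0.438
δf = √((∂f/∂d_o · δd_o)² + (∂f/∂d_i · δd_i)²) = √(0.00266 + 0.0689) = 0.268 cm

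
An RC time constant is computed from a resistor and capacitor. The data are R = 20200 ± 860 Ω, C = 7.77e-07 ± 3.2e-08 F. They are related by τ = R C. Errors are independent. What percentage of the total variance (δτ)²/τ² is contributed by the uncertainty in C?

48.3%

(δτ/τ)² = (1·δR/R)² + (1·δC/C)²
  R term: (1×0.0426)² = 0.00181
  C term: (1×0.0412)² = 0.00170
Total = 0.00351. Share from C = 0.00170/0.00351 = 0.483.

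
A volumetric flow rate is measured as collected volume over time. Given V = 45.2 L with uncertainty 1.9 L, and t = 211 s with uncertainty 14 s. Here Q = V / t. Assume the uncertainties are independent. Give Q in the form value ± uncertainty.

Since Q is a product/quotient, work with relative uncertainties:
  (1·δV/V)² = (1×0.0420)² = 0.00177;  (-1·δt/t)² = (-1×0.0664)² = 0.00440
δQ/Q = √(0.00617) = 0.0785
Q = 0.214 L/s, so δQ = 0.0785 × 0.214 = 0.0168 L/s.

0.214 ± 0.0168 L/s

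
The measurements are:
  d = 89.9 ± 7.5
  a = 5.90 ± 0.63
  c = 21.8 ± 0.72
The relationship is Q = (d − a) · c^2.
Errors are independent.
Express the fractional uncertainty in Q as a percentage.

Let u = d − a = 84.0. δu = √(δd² + δa²) = √(56.2 + 0.397) = 7.53, so δu/u = 0.0896.
Q is then a monomial in u, c:
δQ/Q = √((δu/u)² + (2·δc/c)²) = √(0.00803 + 0.00436) = 0.111

11.1%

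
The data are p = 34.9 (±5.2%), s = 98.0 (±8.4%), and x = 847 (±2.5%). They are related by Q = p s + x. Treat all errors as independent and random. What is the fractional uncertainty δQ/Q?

Let w = p·s = 3420. δw/w = √((1·δp/p)² + (1·δs/s)²) = √(0.00270 + 0.00706) = 0.0988, so δw = 338.
Q = w + x: δQ = √(δw² + δx²) = √(1.14e+05 + 448) = 339
Q = 4270, so δQ/Q = 339/4270 = 0.0793.

0.0793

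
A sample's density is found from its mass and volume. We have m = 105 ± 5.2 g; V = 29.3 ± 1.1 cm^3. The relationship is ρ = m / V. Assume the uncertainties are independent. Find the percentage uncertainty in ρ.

For a monomial ρ ∝ m, V^-1, fractional errors add in quadrature:
  (1·δm/m)² = (1×0.0495)² = 0.00245;  (-1·δV/V)² = (-1×0.0375)² = 0.00141
δρ/ρ = √(0.00386) = 0.0621

6.21%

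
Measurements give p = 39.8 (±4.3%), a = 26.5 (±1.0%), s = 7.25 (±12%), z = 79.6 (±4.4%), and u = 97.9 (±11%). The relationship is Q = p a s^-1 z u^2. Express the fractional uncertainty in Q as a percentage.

Each factor contributes (exponent × relative error)² to (δQ/Q)²:
  (1·δp/p)² = (1×0.0430)² = 0.00185;  (1·δa/a)² = (1×0.0100)² = 0.000100;  (-1·δs/s)² = (-1×0.120)² = 0.0144;  (1·δz/z)² = (1×0.0440)² = 0.00194;  (2·δu/u)² = (2×0.110)² = 0.0484
δQ/Q = √(0.0667) = 0.258

25.8%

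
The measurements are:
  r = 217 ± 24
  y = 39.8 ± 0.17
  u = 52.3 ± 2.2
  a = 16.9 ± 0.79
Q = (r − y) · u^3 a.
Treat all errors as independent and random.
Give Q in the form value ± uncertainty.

Let w = r − y = 177. δw = √(δr² + δy²) = √(576 + 0.0289) = 24.0, so δw/w = 0.135.
Q is then a monomial in w, u, a:
δQ/Q = √((δw/w)² + (3·δu/u)² + (1·δa/a)²) = √(0.0183 + 0.0159 + 0.00219) = 0.191
Q = 4.28e+08, so δQ = 0.191 × 4.28e+08 = 8.18e+07.

(4.28 ± 0.818) × 10^8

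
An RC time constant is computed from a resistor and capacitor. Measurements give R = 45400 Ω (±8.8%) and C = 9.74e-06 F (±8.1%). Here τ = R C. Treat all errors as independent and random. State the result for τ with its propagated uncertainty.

τ is a product of powers, so relative uncertainties combine in quadrature:
  (1·δR/R)² = (1×0.0880)² = 0.00774;  (1·δC/C)² = (1×0.0810)² = 0.00656
δτ/τ = √(0.0143) = 0.120
τ = 0.442 s, so δτ = 0.120 × 0.442 = 0.0529 s.

0.442 ± 0.0529 s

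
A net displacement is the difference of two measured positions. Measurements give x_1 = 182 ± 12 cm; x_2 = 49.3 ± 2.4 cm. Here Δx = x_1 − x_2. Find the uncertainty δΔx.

12.2 cm

Δx is a linear combination, so absolute uncertainties add in quadrature:
  (δx_1)² = 144;  (δx_2)² = 5.76
δΔx = √(150) = 12.2 cm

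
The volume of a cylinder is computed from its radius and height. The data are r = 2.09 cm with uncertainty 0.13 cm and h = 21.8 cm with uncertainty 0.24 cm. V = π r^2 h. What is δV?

Since V is a product/quotient, work with relative uncertainties:
  (2·δr/r)² = (2×0.0622)² = 0.0155;  (1·δh/h)² = (1×0.0110)² = 0.000121
δV/V = √(0.0156) = 0.125
V = 299 cm^3, so δV = 0.125 × 299 = 37.4 cm^3.

37.4 cm^3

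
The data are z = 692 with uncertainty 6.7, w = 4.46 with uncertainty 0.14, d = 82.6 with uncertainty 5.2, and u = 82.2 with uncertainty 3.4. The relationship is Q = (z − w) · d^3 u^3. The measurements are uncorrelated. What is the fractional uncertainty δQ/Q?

Let h = z − w = 688. δh = √(δz² + δw²) = √(44.9 + 0.0196) = 6.70, so δh/h = 0.00975.
Q is then a monomial in h, d, u:
δQ/Q = √((δh/h)² + (3·δd/d)² + (3·δu/u)²) = √(9.5e-05 + 0.0357 + 0.0154) = 0.226

0.226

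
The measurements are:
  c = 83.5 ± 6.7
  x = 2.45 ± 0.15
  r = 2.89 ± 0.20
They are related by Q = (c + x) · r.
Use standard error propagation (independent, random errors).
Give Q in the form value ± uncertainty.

Let u = c + x = 86.0. δu = √(δc² + δx²) = √(44.9 + 0.0225) = 6.70, so δu/u = 0.0780.
Q is then a monomial in u, r:
δQ/Q = √((δu/u)² + (1·δr/r)²) = √(0.00608 + 0.00479) = 0.104
Q = 248, so δQ = 0.104 × 248 = 25.9.

248 ± 25.9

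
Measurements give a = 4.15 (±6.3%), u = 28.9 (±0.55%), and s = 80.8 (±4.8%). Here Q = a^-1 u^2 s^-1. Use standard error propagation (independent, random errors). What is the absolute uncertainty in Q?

0.199

Each factor contributes (exponent × relative error)² to (δQ/Q)²:
  (-1·δa/a)² = (-1×0.0630)² = 0.00397;  (2·δu/u)² = (2×0.00550)² = 0.000121;  (-1·δs/s)² = (-1×0.0480)² = 0.00230
δQ/Q = √(0.00639) = 0.0800
Q = 2.49, so δQ = 0.0800 × 2.49 = 0.199.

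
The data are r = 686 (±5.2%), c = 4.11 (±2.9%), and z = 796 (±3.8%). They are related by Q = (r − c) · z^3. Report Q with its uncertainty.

(3.44 ± 0.431) × 10^11

Let u = r − c = 682. δu = √(δr² + δc²) = √(1270 + 0.0142) = 35.7, so δu/u = 0.0523.
Q is then a monomial in u, z:
δQ/Q = √((δu/u)² + (3·δz/z)²) = √(0.00274 + 0.0130) = 0.125
Q = 3.44e+11, so δQ = 0.125 × 3.44e+11 = 4.31e+10.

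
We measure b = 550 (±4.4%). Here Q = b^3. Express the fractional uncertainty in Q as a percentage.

Q ∝ b^3, so δQ/Q = |3| · δb/b = 3 × 0.0440 = 0.132.

13.2%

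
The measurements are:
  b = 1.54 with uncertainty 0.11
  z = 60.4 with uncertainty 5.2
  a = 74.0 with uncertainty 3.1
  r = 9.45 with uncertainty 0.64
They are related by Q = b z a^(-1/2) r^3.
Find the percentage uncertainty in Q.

Since Q is a product/quotient, work with relative uncertainties:
  (1·δb/b)² = (1×0.0714)² = 0.00510;  (1·δz/z)² = (1×0.0861)² = 0.00741;  (−½·δa/a)² = (-0.5×0.0419)² = 0.000439;  (3·δr/r)² = (3×0.0677)² = 0.0413
δQ/Q = √(0.0542) = 0.233

23.3%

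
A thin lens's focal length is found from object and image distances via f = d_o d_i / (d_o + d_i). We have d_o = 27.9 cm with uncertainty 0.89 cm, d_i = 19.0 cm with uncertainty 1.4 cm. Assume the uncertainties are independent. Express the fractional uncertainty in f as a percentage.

∂f/∂d_o = (d_i/(d_o+d_i))² = 0.164;  ∂f/∂d_i = (d_o/(d_o+d_i))² = 0.354
δf = √((∂f/∂d_o · δd_o)² + (∂f/∂d_i · δd_i)²) = √(0.0213 + 0.245) = 0.517 cm
f = 11.3 cm, so δf/f = 0.517/11.3 = 0.0457.

4.57%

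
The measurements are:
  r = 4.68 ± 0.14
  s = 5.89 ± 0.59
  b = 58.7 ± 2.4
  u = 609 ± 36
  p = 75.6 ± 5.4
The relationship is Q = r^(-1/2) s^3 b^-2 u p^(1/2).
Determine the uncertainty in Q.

46.4

Since Q is a product/quotient, work with relative uncertainties:
  (−½·δr/r)² = (-0.5×0.0299)² = 0.000224;  (3·δs/s)² = (3×0.100)² = 0.0903;  (-2·δb/b)² = (-2×0.0409)² = 0.00669;  (1·δu/u)² = (1×0.0591)² = 0.00349;  (½·δp/p)² = (0.5×0.0714)² = 0.00128
δQ/Q = √(0.102) = 0.319
Q = 145, so δQ = 0.319 × 145 = 46.4.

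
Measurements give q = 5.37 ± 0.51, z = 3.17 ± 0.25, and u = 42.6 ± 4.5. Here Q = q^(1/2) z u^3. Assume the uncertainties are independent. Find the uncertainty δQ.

1.87e+05

Q is a product of powers, so relative uncertainties combine in quadrature:
  (½·δq/q)² = (0.5×0.0950)² = 0.00225;  (1·δz/z)² = (1×0.0789)² = 0.00622;  (3·δu/u)² = (3×0.106)² = 0.100
δQ/Q = √(0.109) = 0.330
Q = 5.68e+05, so δQ = 0.330 × 5.68e+05 = 1.87e+05.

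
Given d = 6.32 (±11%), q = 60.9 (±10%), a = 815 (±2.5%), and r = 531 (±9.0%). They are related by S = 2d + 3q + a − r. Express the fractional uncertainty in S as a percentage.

Absolute uncertainties add in quadrature for a linear combination:
  (2·δd)² = 1.93;  (3·δq)² = 334;  (δa)² = 415;  (δr)² = 2280
δS = √(3030) = 55.1
S = 479, so δS/S = 55.1/479 = 0.115.

11.5%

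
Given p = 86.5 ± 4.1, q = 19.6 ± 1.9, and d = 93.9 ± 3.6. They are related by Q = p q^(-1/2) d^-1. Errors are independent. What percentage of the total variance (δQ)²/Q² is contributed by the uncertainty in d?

(δQ/Q)² = (1·δp/p)² + (−½·δq/q)² + (-1·δd/d)²
  p term: (1×0.0474)² = 0.00225
  q term: (-0.5×0.0969)² = 0.00235
  d term: (-1×0.0383)² = 0.00147
Total = 0.00607. Share from d = 0.00147/0.00607 = 0.242.

24.2%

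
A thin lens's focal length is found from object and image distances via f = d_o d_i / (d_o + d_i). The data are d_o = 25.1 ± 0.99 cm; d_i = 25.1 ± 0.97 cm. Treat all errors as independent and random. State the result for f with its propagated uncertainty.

∂f/∂d_o = (d_i/(d_o+d_i))² = 0.250;  ∂f/∂d_i = (d_o/(d_o+d_i))² = 0.250
δf = √((∂f/∂d_o · δd_o)² + (∂f/∂d_i · δd_i)²) = √(0.0613 + 0.0588) = 0.347 cm
f = 12.6 cm.

12.6 ± 0.347 cm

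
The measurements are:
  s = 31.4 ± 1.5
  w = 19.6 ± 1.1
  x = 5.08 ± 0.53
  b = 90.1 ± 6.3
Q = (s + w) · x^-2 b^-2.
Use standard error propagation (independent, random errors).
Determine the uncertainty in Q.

6.18e-05

Let u = s + w = 51.0. δu = √(δs² + δw²) = √(2.25 + 1.21) = 1.86, so δu/u = 0.0365.
Q is then a monomial in u, x, b:
δQ/Q = √((δu/u)² + (-2·δx/x)² + (-2·δb/b)²) = √(0.00133 + 0.0435 + 0.0196) = 0.254
Q = 0.000243, so δQ = 0.254 × 0.000243 = 6.18e-05.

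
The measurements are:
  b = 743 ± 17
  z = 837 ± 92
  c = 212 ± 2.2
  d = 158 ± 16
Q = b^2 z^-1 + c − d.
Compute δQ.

Let p = b^2·z^-1 = 660. δp/p = √((2·δb/b)² + (-1·δz/z)²) = √(0.00209 + 0.0121) = 0.119, so δp = 78.5.
Q = p + c − d: δQ = √(δp² + δc² + δd²) = √(6170 + 4.84 + 256) = 80.2

80.2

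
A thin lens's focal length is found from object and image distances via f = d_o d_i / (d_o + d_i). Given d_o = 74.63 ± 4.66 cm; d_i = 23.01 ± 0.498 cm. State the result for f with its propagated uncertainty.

17.59 ± 0.389 cm

∂f/∂d_o = (d_i/(d_o+d_i))² = 0.0555;  ∂f/∂d_i = (d_o/(d_o+d_i))² = 0.584
δf = √((∂f/∂d_o · δd_o)² + (∂f/∂d_i · δd_i)²) = √(0.0670 + 0.0846) = 0.389 cm
f = 17.59 cm.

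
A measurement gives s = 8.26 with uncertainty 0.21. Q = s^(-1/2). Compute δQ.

0.00442

Q ∝ s^(-1/2), so δQ/Q = |−½| · δs/s = 0.5 × 0.0254 = 0.0127.
Q = 0.348, so δQ = 0.0127 × 0.348 = 0.00442.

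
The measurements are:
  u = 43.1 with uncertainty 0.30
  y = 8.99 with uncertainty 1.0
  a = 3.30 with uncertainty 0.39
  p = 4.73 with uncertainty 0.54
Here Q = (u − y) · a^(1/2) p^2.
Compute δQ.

330

Let w = u − y = 34.1. δw = √(δu² + δy²) = √(0.0900 + 1.00) = 1.04, so δw/w = 0.0306.
Q is then a monomial in w, a, p:
δQ/Q = √((δw/w)² + (½·δa/a)² + (2·δp/p)²) = √(0.000937 + 0.00349 + 0.0521) = 0.238
Q = 1390, so δQ = 0.238 × 1390 = 330.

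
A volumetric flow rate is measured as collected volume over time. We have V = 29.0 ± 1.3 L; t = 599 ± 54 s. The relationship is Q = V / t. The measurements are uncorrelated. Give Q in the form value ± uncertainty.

Q is a product of powers, so relative uncertainties combine in quadrature:
  (1·δV/V)² = (1×0.0448)² = 0.00201;  (-1·δt/t)² = (-1×0.0902)² = 0.00813
δQ/Q = √(0.0101) = 0.101
Q = 0.0484 L/s, so δQ = 0.101 × 0.0484 = 0.00487 L/s.

0.0484 ± 0.00487 L/s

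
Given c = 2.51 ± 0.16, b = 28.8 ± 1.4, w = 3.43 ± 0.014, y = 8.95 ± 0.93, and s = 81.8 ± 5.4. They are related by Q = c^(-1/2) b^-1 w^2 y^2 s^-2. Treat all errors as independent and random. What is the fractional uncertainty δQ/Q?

Each factor contributes (exponent × relative error)² to (δQ/Q)²:
  (−½·δc/c)² = (-0.5×0.0637)² = 0.00102;  (-1·δb/b)² = (-1×0.0486)² = 0.00236;  (2·δw/w)² = (2×0.00408)² = 6.66e-05;  (2·δy/y)² = (2×0.104)² = 0.0432;  (-2·δs/s)² = (-2×0.0660)² = 0.0174
δQ/Q = √(0.0641) = 0.253

0.253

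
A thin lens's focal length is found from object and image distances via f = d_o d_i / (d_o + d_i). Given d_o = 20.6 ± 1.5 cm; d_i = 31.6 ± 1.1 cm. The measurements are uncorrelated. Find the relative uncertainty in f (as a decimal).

∂f/∂d_o = (d_i/(d_o+d_i))² = 0.366;  ∂f/∂d_i = (d_o/(d_o+d_i))² = 0.156
δf = √((∂f/∂d_o · δd_o)² + (∂f/∂d_i · δd_i)²) = √(0.302 + 0.0293) = 0.576 cm
f = 12.5 cm, so δf/f = 0.576/12.5 = 0.0462.

0.0462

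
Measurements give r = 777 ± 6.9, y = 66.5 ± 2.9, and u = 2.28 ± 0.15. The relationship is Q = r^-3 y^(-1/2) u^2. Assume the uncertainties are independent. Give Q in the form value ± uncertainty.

(1.36 ± 0.185) × 10^-9

Products/powers → add relative errors in quadrature, weighted by exponent:
  (-3·δr/r)² = (-3×0.00888)² = 0.000710;  (−½·δy/y)² = (-0.5×0.0436)² = 0.000475;  (2·δu/u)² = (2×0.0658)² = 0.0173
δQ/Q = √(0.0185) = 0.136
Q = 1.36e-09, so δQ = 0.136 × 1.36e-09 = 1.85e-10.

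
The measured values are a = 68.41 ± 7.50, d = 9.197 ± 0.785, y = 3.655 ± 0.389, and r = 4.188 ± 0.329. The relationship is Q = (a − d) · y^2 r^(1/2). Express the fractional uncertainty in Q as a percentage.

Let u = a − d = 59.21. δu = √(δa² + δd²) = √(56.2 + 0.616) = 7.54, so δu/u = 0.127.
Q is then a monomial in u, y, r:
δQ/Q = √((δu/u)² + (2·δy/y)² + (½·δr/r)²) = √(0.0162 + 0.0453 + 0.00154) = 0.251

25.1%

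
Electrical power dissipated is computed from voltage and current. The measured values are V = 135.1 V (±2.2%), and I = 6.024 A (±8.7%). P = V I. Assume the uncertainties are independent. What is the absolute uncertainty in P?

P is a product of powers, so relative uncertainties combine in quadrature:
  (1·δV/V)² = (1×0.0220)² = 0.000484;  (1·δI/I)² = (1×0.0870)² = 0.00757
δP/P = √(0.00805) = 0.0897
P = 813.8 W, so δP = 0.0897 × 813.8 = 73.0 W.

73.0 W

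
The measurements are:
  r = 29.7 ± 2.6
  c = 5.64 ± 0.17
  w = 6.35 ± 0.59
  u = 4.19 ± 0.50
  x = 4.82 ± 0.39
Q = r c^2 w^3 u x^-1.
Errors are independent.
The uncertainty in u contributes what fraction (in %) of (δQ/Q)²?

(δQ/Q)² = (1·δr/r)² + (2·δc/c)² + (3·δw/w)² + (1·δu/u)² + (-1·δx/x)²
  r term: (1×0.0875)² = 0.00766
  c term: (2×0.0301)² = 0.00363
  w term: (3×0.0929)² = 0.0777
  u term: (1×0.119)² = 0.0142
  x term: (-1×0.0809)² = 0.00655
Total = 0.110. Share from u = 0.0142/0.110 = 0.130.

13.0%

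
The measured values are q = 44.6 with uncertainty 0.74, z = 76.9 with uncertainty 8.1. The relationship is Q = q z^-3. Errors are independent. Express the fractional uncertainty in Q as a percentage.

Each factor contributes (exponent × relative error)² to (δQ/Q)²:
  (1·δq/q)² = (1×0.0166)² = 0.000275;  (-3·δz/z)² = (-3×0.105)² = 0.0999
δQ/Q = √(0.100) = 0.316

31.6%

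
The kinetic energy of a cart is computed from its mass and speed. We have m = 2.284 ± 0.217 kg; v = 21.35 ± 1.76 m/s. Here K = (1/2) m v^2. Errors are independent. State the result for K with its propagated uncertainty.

520.5 ± 99.1 J

K is a product of powers, so relative uncertainties combine in quadrature:
  (1·δm/m)² = (1×0.0950)² = 0.00903;  (2·δv/v)² = (2×0.0824)² = 0.0272
δK/K = √(0.0362) = 0.190
K = 520.5 J, so δK = 0.190 × 520.5 = 99.1 J.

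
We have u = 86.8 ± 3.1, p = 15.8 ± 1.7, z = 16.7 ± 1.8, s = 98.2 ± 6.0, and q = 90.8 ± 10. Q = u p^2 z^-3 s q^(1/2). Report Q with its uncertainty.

4350 ± 1740

Since Q is a product/quotient, work with relative uncertainties:
  (1·δu/u)² = (1×0.0357)² = 0.00128;  (2·δp/p)² = (2×0.108)² = 0.0463;  (-3·δz/z)² = (-3×0.108)² = 0.105;  (1·δs/s)² = (1×0.0611)² = 0.00373;  (½·δq/q)² = (0.5×0.110)² = 0.00303
δQ/Q = √(0.159) = 0.399
Q = 4350, so δQ = 0.399 × 4350 = 1740.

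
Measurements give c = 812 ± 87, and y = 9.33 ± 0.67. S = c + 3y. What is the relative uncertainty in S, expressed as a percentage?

Absolute uncertainties add in quadrature for a linear combination:
  (δc)² = 7570;  (3·δy)² = 4.04
δS = √(7570) = 87.0
S = 840, so δS/S = 87.0/840 = 0.104.

10.4%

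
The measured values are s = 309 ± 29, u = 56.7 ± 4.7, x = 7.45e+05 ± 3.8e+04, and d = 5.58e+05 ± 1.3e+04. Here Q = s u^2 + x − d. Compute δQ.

Let p = s·u^2 = 9.93e+05. δp/p = √((1·δs/s)² + (2·δu/u)²) = √(0.00881 + 0.0275) = 0.191, so δp = 1.89e+05.
Q = p + x − d: δQ = √(δp² + δx² + δd²) = √(3.58e+10 + 1.44e+09 + 1.69e+08) = 1.93e+05

1.93e+05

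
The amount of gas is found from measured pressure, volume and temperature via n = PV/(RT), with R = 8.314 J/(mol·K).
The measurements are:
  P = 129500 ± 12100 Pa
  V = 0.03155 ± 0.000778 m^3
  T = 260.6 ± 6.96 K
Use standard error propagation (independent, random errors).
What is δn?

Relative error in a monomial: (δn/n)² = Σ (nᵢ · δxᵢ/xᵢ)².
  (1·δP/P)² = (1×0.0934)² = 0.00873;  (1·δV/V)² = (1×0.0247)² = 0.000608;  (-1·δT/T)² = (-1×0.0267)² = 0.000713
δn/n = √(0.0101) = 0.100
n = 1.886 mol, so δn = 0.100 × 1.886 = 0.189 mol.

0.189 mol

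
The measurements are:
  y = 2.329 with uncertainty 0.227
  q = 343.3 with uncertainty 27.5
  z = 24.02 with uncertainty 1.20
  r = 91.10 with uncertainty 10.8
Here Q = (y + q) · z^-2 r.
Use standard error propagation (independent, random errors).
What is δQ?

9.51

Let u = y + q = 345.6. δu = √(δy² + δq²) = √(0.0515 + 756) = 27.5, so δu/u = 0.0796.
Q is then a monomial in u, z, r:
δQ/Q = √((δu/u)² + (-2·δz/z)² + (1·δr/r)²) = √(0.00633 + 0.00998 + 0.0141) = 0.174
Q = 54.57, so δQ = 0.174 × 54.57 = 9.51.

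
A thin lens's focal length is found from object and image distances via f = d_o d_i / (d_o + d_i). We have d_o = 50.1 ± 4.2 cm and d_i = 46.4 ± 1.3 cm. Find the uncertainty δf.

∂f/∂d_o = (d_i/(d_o+d_i))² = 0.231;  ∂f/∂d_i = (d_o/(d_o+d_i))² = 0.270
δf = √((∂f/∂d_o · δd_o)² + (∂f/∂d_i · δd_i)²) = √(0.943 + 0.123) = 1.03 cm

1.03 cm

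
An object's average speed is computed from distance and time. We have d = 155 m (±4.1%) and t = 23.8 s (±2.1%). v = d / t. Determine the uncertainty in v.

v is a product of powers, so relative uncertainties combine in quadrature:
  (1·δd/d)² = (1×0.0410)² = 0.00168;  (-1·δt/t)² = (-1×0.0210)² = 0.000441
δv/v = √(0.00212) = 0.0461
v = 6.51 m/s, so δv = 0.0461 × 6.51 = 0.300 m/s.

0.300 m/s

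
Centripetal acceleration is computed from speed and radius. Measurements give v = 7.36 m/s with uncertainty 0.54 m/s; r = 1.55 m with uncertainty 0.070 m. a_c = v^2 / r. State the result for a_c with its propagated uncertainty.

34.9 ± 5.37 m/s^2

a_c is a product of powers, so relative uncertainties combine in quadrature:
  (2·δv/v)² = (2×0.0734)² = 0.0215;  (-1·δr/r)² = (-1×0.0452)² = 0.00204
δa_c/a_c = √(0.0236) = 0.154
a_c = 34.9 m/s^2, so δa_c = 0.154 × 34.9 = 5.37 m/s^2.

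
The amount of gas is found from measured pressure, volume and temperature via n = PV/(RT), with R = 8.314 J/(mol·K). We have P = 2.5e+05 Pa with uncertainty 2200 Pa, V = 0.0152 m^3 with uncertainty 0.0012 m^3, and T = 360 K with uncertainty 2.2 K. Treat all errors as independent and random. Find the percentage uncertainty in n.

7.97%

n is a product of powers, so relative uncertainties combine in quadrature:
  (1·δP/P)² = (1×0.00880)² = 7.74e-05;  (1·δV/V)² = (1×0.0789)² = 0.00623;  (-1·δT/T)² = (-1×0.00611)² = 3.73e-05
δn/n = √(0.00635) = 0.0797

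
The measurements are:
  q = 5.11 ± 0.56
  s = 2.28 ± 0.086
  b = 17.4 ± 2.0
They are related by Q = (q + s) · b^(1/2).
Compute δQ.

2.95

Let u = q + s = 7.39. δu = √(δq² + δs²) = √(0.314 + 0.00740) = 0.567, so δu/u = 0.0767.
Q is then a monomial in u, b:
δQ/Q = √((δu/u)² + (½·δb/b)²) = √(0.00588 + 0.00330) = 0.0958
Q = 30.8, so δQ = 0.0958 × 30.8 = 2.95.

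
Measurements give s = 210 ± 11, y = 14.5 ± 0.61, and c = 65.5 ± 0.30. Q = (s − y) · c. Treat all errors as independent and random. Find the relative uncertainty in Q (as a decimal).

Let u = s − y = 196. δu = √(δs² + δy²) = √(121 + 0.372) = 11.0, so δu/u = 0.0564.
Q is then a monomial in u, c:
δQ/Q = √((δu/u)² + (1·δc/c)²) = √(0.00318 + 2.1e-05) = 0.0565

0.0565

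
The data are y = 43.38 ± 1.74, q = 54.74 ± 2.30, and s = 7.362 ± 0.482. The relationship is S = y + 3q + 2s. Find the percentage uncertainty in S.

S is a linear combination, so absolute uncertainties add in quadrature:
  (δy)² = 3.03;  (3·δq)² = 47.6;  (2·δs)² = 0.929
δS = √(51.6) = 7.18
S = 222.3, so δS/S = 7.18/222.3 = 0.0323.

3.23%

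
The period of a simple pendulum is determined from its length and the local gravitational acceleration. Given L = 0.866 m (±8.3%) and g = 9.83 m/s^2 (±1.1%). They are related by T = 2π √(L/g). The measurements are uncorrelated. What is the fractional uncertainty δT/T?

0.0419

Since T is a product/quotient, work with relative uncertainties:
  (½·δL/L)² = (0.5×0.0830)² = 0.00172;  (−½·δg/g)² = (-0.5×0.0110)² = 3.03e-05
δT/T = √(0.00175) = 0.0419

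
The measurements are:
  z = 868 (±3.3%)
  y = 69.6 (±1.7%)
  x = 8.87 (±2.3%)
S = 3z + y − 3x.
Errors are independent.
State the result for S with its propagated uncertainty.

2650 ± 85.9

For a sum/difference, combine absolute errors in quadrature:
  (3·δz)² = 7380;  (δy)² = 1.40;  (3·δx)² = 0.375
δS = √(7390) = 85.9
S = 2650.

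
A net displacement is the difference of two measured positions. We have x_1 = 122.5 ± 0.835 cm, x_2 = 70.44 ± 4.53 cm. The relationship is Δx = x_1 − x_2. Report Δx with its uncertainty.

52.06 ± 4.61 cm

Δx is a linear combination, so absolute uncertainties add in quadrature:
  (δx_1)² = 0.697;  (δx_2)² = 20.5
δΔx = √(21.2) = 4.61 cm
Δx = 52.06 cm.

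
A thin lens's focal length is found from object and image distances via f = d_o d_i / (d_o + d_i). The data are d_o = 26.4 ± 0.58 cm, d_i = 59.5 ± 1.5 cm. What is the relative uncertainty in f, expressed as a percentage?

1.71%

∂f/∂d_o = (d_i/(d_o+d_i))² = 0.480;  ∂f/∂d_i = (d_o/(d_o+d_i))² = 0.0945
δf = √((∂f/∂d_o · δd_o)² + (∂f/∂d_i · δd_i)²) = √(0.0774 + 0.0201) = 0.312 cm
f = 18.3 cm, so δf/f = 0.312/18.3 = 0.0171.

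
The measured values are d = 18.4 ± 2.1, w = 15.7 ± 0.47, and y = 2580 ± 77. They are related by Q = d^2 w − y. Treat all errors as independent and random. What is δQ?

1230

Let p = d^2·w = 5320. δp/p = √((2·δd/d)² + (1·δw/w)²) = √(0.0521 + 0.000896) = 0.230, so δp = 1220.
Q = p − y: δQ = √(δp² + δy²) = √(1.5e+06 + 5930) = 1230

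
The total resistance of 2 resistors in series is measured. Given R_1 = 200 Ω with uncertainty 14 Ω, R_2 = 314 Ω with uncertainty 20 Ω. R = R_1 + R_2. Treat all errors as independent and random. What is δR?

24.4 Ω

Absolute uncertainties add in quadrature for a linear combination:
  (δR_1)² = 196;  (δR_2)² = 400
δR = √(596) = 24.4 Ω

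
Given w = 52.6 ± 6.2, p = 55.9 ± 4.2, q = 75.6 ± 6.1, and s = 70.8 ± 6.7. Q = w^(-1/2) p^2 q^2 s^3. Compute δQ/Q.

Products/powers → add relative errors in quadrature, weighted by exponent:
  (−½·δw/w)² = (-0.5×0.118)² = 0.00347;  (2·δp/p)² = (2×0.0751)² = 0.0226;  (2·δq/q)² = (2×0.0807)² = 0.0260;  (3·δs/s)² = (3×0.0946)² = 0.0806
δQ/Q = √(0.133) = 0.364

0.364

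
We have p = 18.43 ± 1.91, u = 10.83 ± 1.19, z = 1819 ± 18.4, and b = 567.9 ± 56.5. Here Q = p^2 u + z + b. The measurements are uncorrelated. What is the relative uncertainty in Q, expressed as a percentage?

Let w = p^2·u = 3679. δw/w = √((2·δp/p)² + (1·δu/u)²) = √(0.0430 + 0.0121) = 0.235, so δw = 863.
Q = w + z + b: δQ = √(δw² + δz² + δb²) = √(7.45e+05 + 339 + 3190) = 865
Q = 6065, so δQ/Q = 865/6065 = 0.143.

14.3%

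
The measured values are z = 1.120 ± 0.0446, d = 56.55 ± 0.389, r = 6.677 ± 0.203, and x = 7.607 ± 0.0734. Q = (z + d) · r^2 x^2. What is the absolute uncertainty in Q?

9540

Let u = z + d = 57.67. δu = √(δz² + δd²) = √(0.00199 + 0.151) = 0.392, so δu/u = 0.00679.
Q is then a monomial in u, r, x:
δQ/Q = √((δu/u)² + (2·δr/r)² + (2·δx/x)²) = √(4.61e-05 + 0.00370 + 0.000372) = 0.0642
Q = 148800, so δQ = 0.0642 × 148800 = 9540.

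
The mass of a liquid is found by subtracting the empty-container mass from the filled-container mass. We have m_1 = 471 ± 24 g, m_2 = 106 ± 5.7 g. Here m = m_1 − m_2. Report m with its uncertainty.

Absolute uncertainties add in quadrature for a linear combination:
  (δm_1)² = 576;  (δm_2)² = 32.5
δm = √(608) = 24.7 g
m = 365 g.

365 ± 24.7 g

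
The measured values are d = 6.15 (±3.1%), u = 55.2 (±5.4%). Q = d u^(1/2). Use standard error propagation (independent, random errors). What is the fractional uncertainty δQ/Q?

Since Q is a product/quotient, work with relative uncertainties:
  (1·δd/d)² = (1×0.0310)² = 0.000961;  (½·δu/u)² = (0.5×0.0540)² = 0.000729
δQ/Q = √(0.00169) = 0.0411

0.0411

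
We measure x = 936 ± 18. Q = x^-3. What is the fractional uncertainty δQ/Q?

0.0577

Q ∝ x^-3, so δQ/Q = |-3| · δx/x = 3 × 0.0192 = 0.0577.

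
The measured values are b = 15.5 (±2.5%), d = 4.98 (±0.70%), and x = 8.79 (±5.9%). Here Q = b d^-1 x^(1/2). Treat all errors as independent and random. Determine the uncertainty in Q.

Relative error in a monomial: (δQ/Q)² = Σ (nᵢ · δxᵢ/xᵢ)².
  (1·δb/b)² = (1×0.0250)² = 0.000625;  (-1·δd/d)² = (-1×0.00700)² = 4.9e-05;  (½·δx/x)² = (0.5×0.0590)² = 0.000870
δQ/Q = √(0.00154) = 0.0393
Q = 9.23, so δQ = 0.0393 × 9.23 = 0.363.

0.363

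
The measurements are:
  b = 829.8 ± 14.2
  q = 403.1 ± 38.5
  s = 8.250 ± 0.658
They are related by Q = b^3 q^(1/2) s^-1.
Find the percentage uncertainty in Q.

10.6%

Q is a product of powers, so relative uncertainties combine in quadrature:
  (3·δb/b)² = (3×0.0171)² = 0.00264;  (½·δq/q)² = (0.5×0.0955)² = 0.00228;  (-1·δs/s)² = (-1×0.0798)² = 0.00636
δQ/Q = √(0.0113) = 0.106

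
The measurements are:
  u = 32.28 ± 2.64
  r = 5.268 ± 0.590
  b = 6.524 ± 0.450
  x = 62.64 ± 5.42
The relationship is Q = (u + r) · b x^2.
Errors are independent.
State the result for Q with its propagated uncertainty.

Let w = u + r = 37.55. δw = √(δu² + δr²) = √(6.97 + 0.348) = 2.71, so δw/w = 0.0720.
Q is then a monomial in w, b, x:
δQ/Q = √((δw/w)² + (1·δb/b)² + (2·δx/x)²) = √(0.00519 + 0.00476 + 0.0299) = 0.200
Q = 961200, so δQ = 0.200 × 961200 = 1.92e+05.

(9.612 ± 1.92) × 10^5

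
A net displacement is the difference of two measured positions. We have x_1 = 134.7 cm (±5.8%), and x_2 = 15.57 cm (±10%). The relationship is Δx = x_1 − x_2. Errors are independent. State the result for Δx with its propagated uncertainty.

Each term contributes (cᵢ δxᵢ)² to (δΔx)²:
  (δx_1)² = 61.0;  (δx_2)² = 2.42
δΔx = √(63.5) = 7.97 cm
Δx = 119.1 cm.

119.1 ± 7.97 cm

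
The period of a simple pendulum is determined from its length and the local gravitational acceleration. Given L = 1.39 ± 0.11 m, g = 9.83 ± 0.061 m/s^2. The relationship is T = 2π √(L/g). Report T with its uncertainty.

Since T is a product/quotient, work with relative uncertainties:
  (½·δL/L)² = (0.5×0.0791)² = 0.00157;  (−½·δg/g)² = (-0.5×0.00621)² = 9.63e-06
δT/T = √(0.00158) = 0.0397
T = 2.36 s, so δT = 0.0397 × 2.36 = 0.0938 s.

2.36 ± 0.0938 s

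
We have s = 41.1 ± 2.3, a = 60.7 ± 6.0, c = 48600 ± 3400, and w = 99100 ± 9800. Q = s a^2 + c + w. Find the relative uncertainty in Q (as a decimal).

0.110

Let p = s·a^2 = 1.51e+05. δp/p = √((1·δs/s)² + (2·δa/a)²) = √(0.00313 + 0.0391) = 0.205, so δp = 31100.
Q = p + c + w: δQ = √(δp² + δc² + δw²) = √(9.68e+08 + 1.16e+07 + 9.6e+07) = 32800
Q = 2.99e+05, so δQ/Q = 32800/2.99e+05 = 0.110.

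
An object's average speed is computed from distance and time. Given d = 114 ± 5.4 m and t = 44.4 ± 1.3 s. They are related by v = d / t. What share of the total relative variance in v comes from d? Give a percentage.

72.4%

(δv/v)² = (1·δd/d)² + (-1·δt/t)²
  d term: (1×0.0474)² = 0.00224
  t term: (-1×0.0293)² = 0.000857
Total = 0.00310. Share from d = 0.00224/0.00310 = 0.724.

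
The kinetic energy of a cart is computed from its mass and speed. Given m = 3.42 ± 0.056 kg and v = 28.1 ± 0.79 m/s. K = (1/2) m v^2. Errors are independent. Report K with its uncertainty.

For a monomial K ∝ m, v^2, fractional errors add in quadrature:
  (1·δm/m)² = (1×0.0164)² = 0.000268;  (2·δv/v)² = (2×0.0281)² = 0.00316
δK/K = √(0.00343) = 0.0586
K = 1350 J, so δK = 0.0586 × 1350 = 79.1 J.

1350 ± 79.1 J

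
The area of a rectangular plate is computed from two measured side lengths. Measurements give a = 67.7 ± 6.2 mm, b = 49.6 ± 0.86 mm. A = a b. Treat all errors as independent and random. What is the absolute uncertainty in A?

Relative error in a monomial: (δA/A)² = Σ (nᵢ · δxᵢ/xᵢ)².
  (1·δa/a)² = (1×0.0916)² = 0.00839;  (1·δb/b)² = (1×0.0173)² = 0.000301
δA/A = √(0.00869) = 0.0932
A = 3360 mm^2, so δA = 0.0932 × 3360 = 313 mm^2.

313 mm^2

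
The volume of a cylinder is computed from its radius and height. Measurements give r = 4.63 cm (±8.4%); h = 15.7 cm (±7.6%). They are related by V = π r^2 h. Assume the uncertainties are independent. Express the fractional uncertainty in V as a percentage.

V is a product of powers, so relative uncertainties combine in quadrature:
  (2·δr/r)² = (2×0.0840)² = 0.0282;  (1·δh/h)² = (1×0.0760)² = 0.00578
δV/V = √(0.0340) = 0.184

18.4%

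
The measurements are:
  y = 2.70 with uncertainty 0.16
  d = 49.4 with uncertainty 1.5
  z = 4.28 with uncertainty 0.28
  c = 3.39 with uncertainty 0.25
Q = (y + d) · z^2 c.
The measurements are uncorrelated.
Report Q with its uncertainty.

Let u = y + d = 52.1. δu = √(δy² + δd²) = √(0.0256 + 2.25) = 1.51, so δu/u = 0.0290.
Q is then a monomial in u, z, c:
δQ/Q = √((δu/u)² + (2·δz/z)² + (1·δc/c)²) = √(0.000838 + 0.0171 + 0.00544) = 0.153
Q = 3240, so δQ = 0.153 × 3240 = 495.

3240 ± 495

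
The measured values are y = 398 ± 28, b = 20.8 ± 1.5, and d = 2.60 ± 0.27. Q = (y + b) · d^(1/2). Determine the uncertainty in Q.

Let u = y + b = 419. δu = √(δy² + δb²) = √(784 + 2.25) = 28.0, so δu/u = 0.0670.
Q is then a monomial in u, d:
δQ/Q = √((δu/u)² + (½·δd/d)²) = √(0.00448 + 0.00270) = 0.0847
Q = 675, so δQ = 0.0847 × 675 = 57.2.

57.2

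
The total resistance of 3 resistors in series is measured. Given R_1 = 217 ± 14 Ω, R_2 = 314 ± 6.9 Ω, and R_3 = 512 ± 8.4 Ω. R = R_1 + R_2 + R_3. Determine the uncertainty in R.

R is a linear combination, so absolute uncertainties add in quadrature:
  (δR_1)² = 196;  (δR_2)² = 47.6;  (δR_3)² = 70.6
δR = √(314) = 17.7 Ω

17.7 Ω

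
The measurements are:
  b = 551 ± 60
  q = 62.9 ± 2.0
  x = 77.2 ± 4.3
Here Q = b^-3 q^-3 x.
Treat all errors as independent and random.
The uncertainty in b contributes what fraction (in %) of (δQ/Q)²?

(δQ/Q)² = (-3·δb/b)² + (-3·δq/q)² + (1·δx/x)²
  b term: (-3×0.109)² = 0.107
  q term: (-3×0.0318)² = 0.00910
  x term: (1×0.0557)² = 0.00310
Total = 0.119. Share from b = 0.107/0.119 = 0.897.

89.7%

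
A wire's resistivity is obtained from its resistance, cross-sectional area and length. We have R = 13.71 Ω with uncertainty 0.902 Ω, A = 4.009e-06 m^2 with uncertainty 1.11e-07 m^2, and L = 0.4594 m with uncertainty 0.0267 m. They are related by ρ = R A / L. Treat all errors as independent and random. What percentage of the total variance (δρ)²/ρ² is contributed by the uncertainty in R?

51.1%

(δρ/ρ)² = (1·δR/R)² + (1·δA/A)² + (-1·δL/L)²
  R term: (1×0.0658)² = 0.00433
  A term: (1×0.0277)² = 0.000767
  L term: (-1×0.0581)² = 0.00338
Total = 0.00847. Share from R = 0.00433/0.00847 = 0.511.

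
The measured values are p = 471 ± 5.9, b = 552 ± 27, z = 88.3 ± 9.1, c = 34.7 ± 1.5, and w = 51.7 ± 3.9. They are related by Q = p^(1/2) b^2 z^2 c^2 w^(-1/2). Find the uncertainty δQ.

Relative error in a monomial: (δQ/Q)² = Σ (nᵢ · δxᵢ/xᵢ)².
  (½·δp/p)² = (0.5×0.0125)² = 3.92e-05;  (2·δb/b)² = (2×0.0489)² = 0.00957;  (2·δz/z)² = (2×0.103)² = 0.0425;  (2·δc/c)² = (2×0.0432)² = 0.00747;  (−½·δw/w)² = (-0.5×0.0754)² = 0.00142
δQ/Q = √(0.0610) = 0.247
Q = 8.63e+12, so δQ = 0.247 × 8.63e+12 = 2.13e+12.

2.13e+12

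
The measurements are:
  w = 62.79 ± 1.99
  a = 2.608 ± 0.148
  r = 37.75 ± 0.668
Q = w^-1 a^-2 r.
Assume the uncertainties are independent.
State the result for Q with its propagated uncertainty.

Relative error in a monomial: (δQ/Q)² = Σ (nᵢ · δxᵢ/xᵢ)².
  (-1·δw/w)² = (-1×0.0317)² = 0.00100;  (-2·δa/a)² = (-2×0.0567)² = 0.0129;  (1·δr/r)² = (1×0.0177)² = 0.000313
δQ/Q = √(0.0142) = 0.119
Q = 0.08839, so δQ = 0.119 × 0.08839 = 0.0105.

0.08839 ± 0.0105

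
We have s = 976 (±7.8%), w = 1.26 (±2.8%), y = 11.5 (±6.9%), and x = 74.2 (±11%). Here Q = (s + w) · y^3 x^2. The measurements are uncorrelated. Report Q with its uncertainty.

Let u = s + w = 977. δu = √(δs² + δw²) = √(5800 + 0.00124) = 76.1, so δu/u = 0.0779.
Q is then a monomial in u, y, x:
δQ/Q = √((δu/u)² + (3·δy/y)² + (2·δx/x)²) = √(0.00607 + 0.0428 + 0.0484) = 0.312
Q = 8.18e+09, so δQ = 0.312 × 8.18e+09 = 2.55e+09.

(8.18 ± 2.55) × 10^9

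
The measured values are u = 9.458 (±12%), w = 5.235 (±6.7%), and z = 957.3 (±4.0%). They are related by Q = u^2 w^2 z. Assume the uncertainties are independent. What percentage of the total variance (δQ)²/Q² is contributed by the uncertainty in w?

(δQ/Q)² = (2·δu/u)² + (2·δw/w)² + (1·δz/z)²
  u term: (2×0.120)² = 0.0576
  w term: (2×0.0670)² = 0.0180
  z term: (1×0.0400)² = 0.00160
Total = 0.0772. Share from w = 0.0180/0.0772 = 0.233.

23.3%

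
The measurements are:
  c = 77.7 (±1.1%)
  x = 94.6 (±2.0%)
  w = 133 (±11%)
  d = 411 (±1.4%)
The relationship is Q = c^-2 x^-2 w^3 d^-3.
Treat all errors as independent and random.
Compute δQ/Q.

0.336

Since Q is a product/quotient, work with relative uncertainties:
  (-2·δc/c)² = (-2×0.0110)² = 0.000484;  (-2·δx/x)² = (-2×0.0200)² = 0.00160;  (3·δw/w)² = (3×0.110)² = 0.109;  (-3·δd/d)² = (-3×0.0140)² = 0.00176
δQ/Q = √(0.113) = 0.336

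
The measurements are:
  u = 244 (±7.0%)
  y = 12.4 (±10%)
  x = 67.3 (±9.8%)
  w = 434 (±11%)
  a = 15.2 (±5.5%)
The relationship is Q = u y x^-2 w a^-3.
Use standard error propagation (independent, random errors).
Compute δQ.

0.0251

Since Q is a product/quotient, work with relative uncertainties:
  (1·δu/u)² = (1×0.0700)² = 0.00490;  (1·δy/y)² = (1×0.100)² = 0.0100;  (-2·δx/x)² = (-2×0.0980)² = 0.0384;  (1·δw/w)² = (1×0.110)² = 0.0121;  (-3·δa/a)² = (-3×0.0550)² = 0.0272
δQ/Q = √(0.0926) = 0.304
Q = 0.0826, so δQ = 0.304 × 0.0826 = 0.0251.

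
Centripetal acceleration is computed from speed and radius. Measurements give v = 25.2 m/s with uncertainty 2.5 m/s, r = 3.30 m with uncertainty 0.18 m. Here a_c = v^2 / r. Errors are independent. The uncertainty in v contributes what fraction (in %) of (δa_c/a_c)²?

(δa_c/a_c)² = (2·δv/v)² + (-1·δr/r)²
  v term: (2×0.0992)² = 0.0394
  r term: (-1×0.0545)² = 0.00298
Total = 0.0423. Share from v = 0.0394/0.0423 = 0.930.

93.0%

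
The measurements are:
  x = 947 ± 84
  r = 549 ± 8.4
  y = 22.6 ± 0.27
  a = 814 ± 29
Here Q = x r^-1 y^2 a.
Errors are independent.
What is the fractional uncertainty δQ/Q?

For a monomial Q ∝ x, r^-1, y^2, a, fractional errors add in quadrature:
  (1·δx/x)² = (1×0.0887)² = 0.00787;  (-1·δr/r)² = (-1×0.0153)² = 0.000234;  (2·δy/y)² = (2×0.0119)² = 0.000571;  (1·δa/a)² = (1×0.0356)² = 0.00127
δQ/Q = √(0.00994) = 0.0997

0.0997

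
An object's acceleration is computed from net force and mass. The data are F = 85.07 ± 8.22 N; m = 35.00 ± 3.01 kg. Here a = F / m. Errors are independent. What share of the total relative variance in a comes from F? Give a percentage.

(δa/a)² = (1·δF/F)² + (-1·δm/m)²
  F term: (1×0.0966)² = 0.00934
  m term: (-1×0.0860)² = 0.00740
Total = 0.0167. Share from F = 0.00934/0.0167 = 0.558.

55.8%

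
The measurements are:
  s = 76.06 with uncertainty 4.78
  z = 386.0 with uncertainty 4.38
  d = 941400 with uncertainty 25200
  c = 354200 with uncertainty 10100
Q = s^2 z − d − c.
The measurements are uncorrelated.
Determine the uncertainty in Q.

Let p = s^2·z = 2.233e+06. δp/p = √((2·δs/s)² + (1·δz/z)²) = √(0.0158 + 0.000129) = 0.126, so δp = 2.82e+05.
Q = p − d − c: δQ = √(δp² + δd² + δc²) = √(7.94e+10 + 6.35e+08 + 1.02e+08) = 2.83e+05

2.83e+05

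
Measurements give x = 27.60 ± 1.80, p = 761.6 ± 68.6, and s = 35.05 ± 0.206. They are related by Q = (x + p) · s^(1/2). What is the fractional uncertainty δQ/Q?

Let u = x + p = 789.2. δu = √(δx² + δp²) = √(3.24 + 4710) = 68.6, so δu/u = 0.0870.
Q is then a monomial in u, s:
δQ/Q = √((δu/u)² + (½·δs/s)²) = √(0.00756 + 8.64e-06) = 0.0870

0.0870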